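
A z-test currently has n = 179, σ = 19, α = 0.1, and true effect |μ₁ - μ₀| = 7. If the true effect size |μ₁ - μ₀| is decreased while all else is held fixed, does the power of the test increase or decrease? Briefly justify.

Power decreases: a smaller true effect decreases the non-centrality λ = |μ₁ - μ₀|/(σ/√n).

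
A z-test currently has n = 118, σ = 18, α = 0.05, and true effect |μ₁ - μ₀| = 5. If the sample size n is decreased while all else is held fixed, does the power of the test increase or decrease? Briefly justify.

Power decreases: a smaller n inflates the standard error σ/√n, pulling the sampling distribution under H₁ back toward the critical value.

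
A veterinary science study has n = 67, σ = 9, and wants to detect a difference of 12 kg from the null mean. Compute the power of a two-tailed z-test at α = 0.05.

SE = σ/√n = 9/√67 = 1.1. Non-centrality λ = d/SE = 12/1.1 = 10.914. Power ≈ Φ(λ - z_{α/2}) = Φ(10.914 - 1.96) = Φ(8.954) = 1.0.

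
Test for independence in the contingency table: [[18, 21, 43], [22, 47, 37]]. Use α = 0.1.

χ² = 7.855. df = 2, critical = 4.605. Reject H₀. Variables are dependent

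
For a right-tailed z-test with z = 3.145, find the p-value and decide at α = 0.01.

p = P(Z > 3.145) = 1 - Φ(3.145) ≈ 0.0008. Since p < 0.01, reject H₀ (significant) at α = 0.01.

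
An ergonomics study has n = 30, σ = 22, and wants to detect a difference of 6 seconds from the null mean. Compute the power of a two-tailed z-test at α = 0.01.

SE = σ/√n = 22/√30 = 4.017. Non-centrality λ = d/SE = 6/4.017 = 1.494. Power ≈ Φ(λ - z_{α/2}) = Φ(1.494 - 2.576) = Φ(-1.082) = 0.14.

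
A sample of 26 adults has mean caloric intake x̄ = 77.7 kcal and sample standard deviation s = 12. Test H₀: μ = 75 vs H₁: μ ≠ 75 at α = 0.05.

t = (x̄ - μ₀)/(s/√n) = (77.7 - 75)/(12/√26) = 1.147. df = 25, critical t = ±2.06. Fail to reject H₀.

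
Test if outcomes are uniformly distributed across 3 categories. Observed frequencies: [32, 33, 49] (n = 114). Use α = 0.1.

Expected = 38 each. χ² = Σ(O-E)²/E = 4.789. df = 2, critical value = 4.605. Reject H₀.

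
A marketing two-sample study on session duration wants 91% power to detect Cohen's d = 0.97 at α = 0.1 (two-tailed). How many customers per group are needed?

z_{α/2} = 1.645, z_β = Φ⁻¹(0.91) = 1.341. For large effect (d = 0.97): n per group = 2(z_{α/2} + z_β)²/d² = 2(1.645 + 1.341)²/0.97² = 19.0 → 19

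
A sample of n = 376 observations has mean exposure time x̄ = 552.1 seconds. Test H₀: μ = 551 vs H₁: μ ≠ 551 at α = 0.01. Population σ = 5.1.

z = (x̄ - μ₀)/(σ/√n) = (552.1 - 551)/(5.1/√376) = 4.182. Critical value: ±2.576. Since |4.182| > 2.576, Reject H₀.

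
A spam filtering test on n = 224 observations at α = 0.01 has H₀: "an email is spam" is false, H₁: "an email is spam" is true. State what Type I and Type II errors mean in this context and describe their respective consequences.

Type I (false positive): concluding that an email is spam when it is not — a legitimate email is sent to the spam folder and the user misses it. Type II (false negative): failing to conclude that an email is spam when it is — a spam email lands in the inbox. Which is costlier depends on domain priorities and is a judgement call rather than a statistical fact.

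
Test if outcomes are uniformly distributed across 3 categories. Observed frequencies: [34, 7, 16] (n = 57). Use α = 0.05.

Expected = 19 each. χ² = Σ(O-E)²/E = 19.895. df = 2, critical value = 5.991. Reject H₀.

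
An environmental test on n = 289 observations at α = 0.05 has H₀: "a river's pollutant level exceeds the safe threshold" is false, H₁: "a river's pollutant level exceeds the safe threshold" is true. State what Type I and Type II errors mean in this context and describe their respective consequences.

Type I (false positive): concluding that a river's pollutant level exceeds the safe threshold when it is not — shutting down a compliant factory unnecessarily. Type II (false negative): failing to conclude that a river's pollutant level exceeds the safe threshold when it is — allowing unsafe pollution to continue. Which is costlier depends on domain priorities and is a judgement call rather than a statistical fact.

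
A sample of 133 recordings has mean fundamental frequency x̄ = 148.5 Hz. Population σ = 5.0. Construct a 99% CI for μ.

CI = x̄ ± z*(σ/√n) = 148.5 ± 2.576(5.0/√133) = 148.5 ± 1.12 = (147.38, 149.62)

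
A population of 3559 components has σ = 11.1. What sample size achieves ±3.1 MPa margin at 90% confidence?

Without FPC: n₀ = (1.645×11.1/3.1)² = 34.694. With FPC: n = n₀N/(n₀+N-1) = 34.4 → n = 35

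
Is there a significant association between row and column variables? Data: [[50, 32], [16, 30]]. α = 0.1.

χ² = 8.095. df = 1, critical = 2.706. Reject H₀. Variables are dependent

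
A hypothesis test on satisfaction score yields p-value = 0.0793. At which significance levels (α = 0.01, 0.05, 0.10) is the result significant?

p = 0.0793. Significant at: α = 0.1.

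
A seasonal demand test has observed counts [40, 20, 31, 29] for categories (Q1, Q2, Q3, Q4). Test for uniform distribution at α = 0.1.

Expected = 30 each. χ² = Σ(O-E)²/E = 6.733. df = 3, critical value = 6.251. Reject H₀.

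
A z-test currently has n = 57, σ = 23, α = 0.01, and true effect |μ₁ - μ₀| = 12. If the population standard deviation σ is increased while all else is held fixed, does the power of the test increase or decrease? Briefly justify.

Power decreases: a larger σ inflates the standard error σ/√n, pulling the sampling distribution under H₁ back toward the critical value.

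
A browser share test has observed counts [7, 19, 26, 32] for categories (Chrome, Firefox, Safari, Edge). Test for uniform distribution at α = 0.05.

Expected = 21 each. χ² = Σ(O-E)²/E = 16.476. df = 3, critical value = 7.815. Reject H₀.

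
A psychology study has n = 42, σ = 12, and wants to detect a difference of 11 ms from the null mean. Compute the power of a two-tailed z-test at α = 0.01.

SE = σ/√n = 12/√42 = 1.852. Non-centrality λ = d/SE = 11/1.852 = 5.941. Power ≈ Φ(λ - z_{α/2}) = Φ(5.941 - 2.576) = Φ(3.365) = 1.0.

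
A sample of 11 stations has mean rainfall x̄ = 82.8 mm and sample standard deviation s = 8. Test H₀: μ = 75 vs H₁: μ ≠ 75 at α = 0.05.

t = (x̄ - μ₀)/(s/√n) = (82.8 - 75)/(8/√11) = 3.234. df = 10, critical t = ±2.228. Reject H₀.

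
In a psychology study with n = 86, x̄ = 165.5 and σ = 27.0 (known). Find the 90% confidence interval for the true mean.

CI = x̄ ± z*(σ/√n) = 165.5 ± 1.645(27.0/√86) = 165.5 ± 4.79 = (160.71, 170.29)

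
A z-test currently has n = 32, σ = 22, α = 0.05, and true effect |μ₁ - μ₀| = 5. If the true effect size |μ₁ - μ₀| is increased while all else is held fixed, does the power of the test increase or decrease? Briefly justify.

Power increases: a larger true effect increases the non-centrality λ = |μ₁ - μ₀|/(σ/√n).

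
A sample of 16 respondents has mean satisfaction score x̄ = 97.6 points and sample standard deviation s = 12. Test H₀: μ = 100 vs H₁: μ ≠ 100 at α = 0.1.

t = (x̄ - μ₀)/(s/√n) = (97.6 - 100)/(12/√16) = -0.8. df = 15, critical t = ±1.753. Fail to reject H₀.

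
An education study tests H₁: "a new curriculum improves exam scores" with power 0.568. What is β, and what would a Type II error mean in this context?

β = 1 - power = 1 - 0.568 = 0.432. A Type II error is failing to reject H₀ when H₀ is false (false negative) — here, failing to conclude that a new curriculum improves exam scores when in fact it is true. Consequence: keeping the old curriculum when the new one would have helped students.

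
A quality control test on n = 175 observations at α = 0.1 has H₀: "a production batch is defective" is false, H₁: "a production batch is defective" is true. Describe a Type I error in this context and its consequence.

Type I error: rejecting H₀ when it is true — concluding that a production batch is defective when in fact it is not. Consequence: scrapping a good batch — wasted material and cost for no reason.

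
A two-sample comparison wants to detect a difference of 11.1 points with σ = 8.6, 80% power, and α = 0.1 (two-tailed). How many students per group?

n per group = 2(z_α/2 + z_β)²σ²/d² = 2×(1.645 + 0.84)²×8.6²/11.1² = 7.4 → n = 8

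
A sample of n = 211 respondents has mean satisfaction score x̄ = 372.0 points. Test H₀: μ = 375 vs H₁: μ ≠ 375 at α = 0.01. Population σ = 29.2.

z = (x̄ - μ₀)/(σ/√n) = (372.0 - 375)/(29.2/√211) = -1.492. Critical value: ±2.576. Since |-1.492| ≤ 2.576, Fail to reject H₀.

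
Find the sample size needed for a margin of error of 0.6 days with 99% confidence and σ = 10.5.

n = (z*σ/E)² = (2.576×10.5/0.6)² = 2032.2 → n = 2033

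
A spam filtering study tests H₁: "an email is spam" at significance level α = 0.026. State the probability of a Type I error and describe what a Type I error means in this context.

P(Type I error) = α = 0.026. A Type I error is rejecting H₀ when H₀ is actually true (false positive) — here, concluding that an email is spam when in fact this is not the case. Consequence: a legitimate email is sent to the spam folder and the user misses it.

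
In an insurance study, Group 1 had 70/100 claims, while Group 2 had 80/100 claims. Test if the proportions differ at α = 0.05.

p̂₁ = 0.7, p̂₂ = 0.8, pooled p̂ = 0.75. z = -1.633. Critical: ±1.96. Fail to reject H₀.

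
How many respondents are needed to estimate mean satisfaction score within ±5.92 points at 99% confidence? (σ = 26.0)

n = (z*σ/E)² = (2.576×26.0/5.92)² = 128.0 → n = 128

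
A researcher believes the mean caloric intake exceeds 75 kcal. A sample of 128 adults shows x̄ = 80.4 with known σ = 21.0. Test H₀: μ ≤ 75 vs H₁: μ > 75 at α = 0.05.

z = 2.909. Critical value: 1.645. Reject H₀.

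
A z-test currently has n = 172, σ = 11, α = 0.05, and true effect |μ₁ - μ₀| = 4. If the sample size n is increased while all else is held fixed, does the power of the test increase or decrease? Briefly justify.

Power increases: a larger n shrinks the standard error σ/√n, moving the sampling distribution under H₁ further from the critical value.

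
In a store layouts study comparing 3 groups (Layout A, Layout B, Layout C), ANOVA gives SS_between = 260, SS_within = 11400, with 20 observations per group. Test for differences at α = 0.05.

df_between = 2, df_within = 57. F = MS_between/MS_within = 130.0/200.0 = 0.65. F_crit ≈ 3.159. Fail to reject H₀.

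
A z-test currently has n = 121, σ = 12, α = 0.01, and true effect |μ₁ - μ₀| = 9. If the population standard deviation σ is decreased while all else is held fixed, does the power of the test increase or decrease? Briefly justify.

Power increases: a smaller σ shrinks the standard error σ/√n, moving the sampling distribution under H₁ further from the critical value.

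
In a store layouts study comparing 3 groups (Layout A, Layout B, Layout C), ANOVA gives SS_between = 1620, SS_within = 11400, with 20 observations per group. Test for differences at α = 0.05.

df_between = 2, df_within = 57. F = MS_between/MS_within = 810.0/200.0 = 4.05. F_crit ≈ 3.159. Reject H₀. At least one mean differs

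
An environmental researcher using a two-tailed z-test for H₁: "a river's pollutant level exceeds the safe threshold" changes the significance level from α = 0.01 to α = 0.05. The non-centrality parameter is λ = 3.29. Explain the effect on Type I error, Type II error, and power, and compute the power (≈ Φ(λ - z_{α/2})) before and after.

Increasing α from 0.01 to 0.05:
• Type I error rate increases (α is the Type I rate by definition).
• Critical value moves from z_{α/2} = 2.576 to 1.96, so power = Φ(λ - z_{α/2}) goes from Φ(3.29 - 2.576) = 0.762 to Φ(3.29 - 1.96) = 0.908.
• Type II error rate β = 1 - power therefore decreases (0.238 → 0.092).
Appropriate when false negatives are costly — here, allowing unsafe pollution to continue.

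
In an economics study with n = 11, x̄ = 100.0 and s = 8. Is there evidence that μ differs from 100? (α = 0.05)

t = (x̄ - μ₀)/(s/√n) = (100.0 - 100)/(8/√11) = 0.0. df = 10, critical t = ±2.228. Fail to reject H₀.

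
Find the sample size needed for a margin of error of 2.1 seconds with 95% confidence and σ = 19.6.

n = (z*σ/E)² = (1.96×19.6/2.1)² = 334.6 → n = 335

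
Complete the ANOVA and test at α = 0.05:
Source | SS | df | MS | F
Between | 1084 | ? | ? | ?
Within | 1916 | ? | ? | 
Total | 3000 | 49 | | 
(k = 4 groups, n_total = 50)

df_between = 3, df_within = 46. MS_between = 361.33, MS_within = 41.65. F = 8.675, F_crit ≈ 2.807. Reject H₀.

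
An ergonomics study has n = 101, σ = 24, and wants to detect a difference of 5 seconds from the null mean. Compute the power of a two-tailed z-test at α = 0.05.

SE = σ/√n = 24/√101 = 2.388. Non-centrality λ = d/SE = 5/2.388 = 2.094. Power ≈ Φ(λ - z_{α/2}) = Φ(2.094 - 1.96) = Φ(0.134) = 0.553.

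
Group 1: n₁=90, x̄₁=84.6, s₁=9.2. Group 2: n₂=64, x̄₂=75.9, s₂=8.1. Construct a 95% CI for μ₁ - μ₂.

Difference = 8.7. SE = √(9.2²/90 + 8.1²/64) = 1.402. CI = (5.95, 11.45)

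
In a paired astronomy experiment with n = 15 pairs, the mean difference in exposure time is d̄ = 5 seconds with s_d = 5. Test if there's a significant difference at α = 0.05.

t = d̄/(s_d/√n) = 5/(5/√15) = 3.873. df = 14, critical t = ±2.145. Reject H₀.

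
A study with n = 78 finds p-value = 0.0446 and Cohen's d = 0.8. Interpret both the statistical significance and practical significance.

Statistically significant (p = 0.0446 < 0.05). Cohen's d = 0.8 indicates a large effect size. Both statistical and practical significance should be considered.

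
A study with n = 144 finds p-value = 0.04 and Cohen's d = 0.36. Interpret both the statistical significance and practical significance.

Statistically significant (p = 0.04 < 0.05). Cohen's d = 0.36 indicates a small effect size. Both statistical and practical significance should be considered.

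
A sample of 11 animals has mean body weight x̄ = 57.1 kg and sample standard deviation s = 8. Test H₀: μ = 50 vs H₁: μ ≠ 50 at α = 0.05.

t = (x̄ - μ₀)/(s/√n) = (57.1 - 50)/(8/√11) = 2.944. df = 10, critical t = ±2.228. Reject H₀.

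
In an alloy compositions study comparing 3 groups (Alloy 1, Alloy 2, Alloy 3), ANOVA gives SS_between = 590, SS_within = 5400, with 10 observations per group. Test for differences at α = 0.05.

df_between = 2, df_within = 27. F = MS_between/MS_within = 295.0/200.0 = 1.475. F_crit ≈ 3.354. Fail to reject H₀.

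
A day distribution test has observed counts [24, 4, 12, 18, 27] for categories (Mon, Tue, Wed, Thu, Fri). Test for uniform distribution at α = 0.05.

Expected = 17 each. χ² = Σ(O-E)²/E = 20.235. df = 4, critical value = 9.488. Reject H₀.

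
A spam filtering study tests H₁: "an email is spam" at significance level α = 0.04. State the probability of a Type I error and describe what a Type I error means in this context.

P(Type I error) = α = 0.04. A Type I error is rejecting H₀ when H₀ is actually true (false positive) — here, concluding that an email is spam when in fact this is not the case. Consequence: a legitimate email is sent to the spam folder and the user misses it.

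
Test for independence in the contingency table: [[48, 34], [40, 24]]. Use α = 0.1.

χ² = 0.236. df = 1, critical = 2.706. Fail to reject H₀. No evidence of dependence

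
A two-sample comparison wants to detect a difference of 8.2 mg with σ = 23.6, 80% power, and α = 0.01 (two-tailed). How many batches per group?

n per group = 2(z_α/2 + z_β)²σ²/d² = 2×(2.576 + 0.84)²×23.6²/8.2² = 193.3 → n = 194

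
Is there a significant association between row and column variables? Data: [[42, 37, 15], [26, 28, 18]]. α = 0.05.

χ² = 2.41. df = 2, critical = 5.991. Fail to reject H₀. No evidence of dependence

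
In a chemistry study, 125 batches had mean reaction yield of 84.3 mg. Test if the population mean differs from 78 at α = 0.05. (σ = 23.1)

z = (x̄ - μ₀)/(σ/√n) = (84.3 - 78)/(23.1/√125) = 3.049. Critical value: ±1.96. Since |3.049| > 1.96, Reject H₀.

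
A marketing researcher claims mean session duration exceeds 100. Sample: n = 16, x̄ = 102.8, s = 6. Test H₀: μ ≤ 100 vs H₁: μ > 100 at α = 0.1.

t = (102.8 - 100)/(6/√16) = 1.867, df = 15. Critical t = 1.341. Reject H₀.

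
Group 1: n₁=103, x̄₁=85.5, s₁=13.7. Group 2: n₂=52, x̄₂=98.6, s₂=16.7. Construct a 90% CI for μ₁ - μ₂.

Difference = -13.1. SE = √(13.7²/103 + 16.7²/52) = 2.681. CI = (-17.51, -8.69)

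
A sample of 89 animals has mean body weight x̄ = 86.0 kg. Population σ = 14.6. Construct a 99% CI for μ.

CI = x̄ ± z*(σ/√n) = 86.0 ± 2.576(14.6/√89) = 86.0 ± 3.99 = (82.01, 89.99)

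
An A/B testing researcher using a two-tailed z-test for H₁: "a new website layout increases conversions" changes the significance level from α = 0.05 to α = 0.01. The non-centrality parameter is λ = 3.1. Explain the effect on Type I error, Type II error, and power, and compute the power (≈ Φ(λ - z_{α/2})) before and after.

Decreasing α from 0.05 to 0.01:
• Type I error rate decreases (α is the Type I rate by definition).
• Critical value moves from z_{α/2} = 1.96 to 2.576, so power = Φ(λ - z_{α/2}) goes from Φ(3.1 - 1.96) = 0.873 to Φ(3.1 - 2.576) = 0.7.
• Type II error rate β = 1 - power therefore increases (0.127 → 0.3).
Appropriate when false positives are costly — here, rolling out a layout that doesn't actually help — wasted engineering effort.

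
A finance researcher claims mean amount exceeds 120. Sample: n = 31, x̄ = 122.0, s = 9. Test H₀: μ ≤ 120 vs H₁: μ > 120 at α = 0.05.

t = (122.0 - 120)/(9/√31) = 1.237, df = 30. Critical t = 1.697. Fail to reject H₀.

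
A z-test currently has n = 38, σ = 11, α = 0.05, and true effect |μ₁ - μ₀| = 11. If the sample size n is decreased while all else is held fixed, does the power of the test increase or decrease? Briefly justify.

Power decreases: a smaller n inflates the standard error σ/√n, pulling the sampling distribution under H₁ back toward the critical value.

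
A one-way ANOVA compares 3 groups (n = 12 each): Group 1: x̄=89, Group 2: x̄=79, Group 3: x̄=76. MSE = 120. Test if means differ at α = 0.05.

Grand mean = 81.33. SS_between = 1112.0, MS_between = 556.0. F = 4.633, F_crit ≈ 3.285. Reject H₀.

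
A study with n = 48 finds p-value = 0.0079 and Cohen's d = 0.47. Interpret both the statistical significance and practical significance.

Statistically significant (p = 0.0079 < 0.05). Cohen's d = 0.47 indicates a small effect size. Both statistical and practical significance should be considered.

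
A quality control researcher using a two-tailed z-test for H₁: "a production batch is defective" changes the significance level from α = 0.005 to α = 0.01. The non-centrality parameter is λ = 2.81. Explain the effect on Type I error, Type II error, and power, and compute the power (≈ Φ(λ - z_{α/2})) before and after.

Increasing α from 0.005 to 0.01:
• Type I error rate increases (α is the Type I rate by definition).
• Critical value moves from z_{α/2} = 2.807 to 2.576, so power = Φ(λ - z_{α/2}) goes from Φ(2.81 - 2.807) = 0.501 to Φ(2.81 - 2.576) = 0.593.
• Type II error rate β = 1 - power therefore decreases (0.499 → 0.407).
Appropriate when false negatives are costly — here, shipping a defective batch — faulty products reach customers.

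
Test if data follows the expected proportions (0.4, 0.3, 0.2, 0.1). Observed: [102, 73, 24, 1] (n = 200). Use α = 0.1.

Expected: [80.0, 60.0, 40.0, 20.0]. χ² = 33.317. df = 3, critical = 6.251. Reject H₀.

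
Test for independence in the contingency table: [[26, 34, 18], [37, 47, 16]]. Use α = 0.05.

χ² = 1.427. df = 2, critical = 5.991. Fail to reject H₀. No evidence of dependence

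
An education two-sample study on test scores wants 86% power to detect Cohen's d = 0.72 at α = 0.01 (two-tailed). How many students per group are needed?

z_{α/2} = 2.576, z_β = Φ⁻¹(0.86) = 1.08. For medium effect (d = 0.72): n per group = 2(z_{α/2} + z_β)²/d² = 2(2.576 + 1.08)²/0.72² = 51.6 → 52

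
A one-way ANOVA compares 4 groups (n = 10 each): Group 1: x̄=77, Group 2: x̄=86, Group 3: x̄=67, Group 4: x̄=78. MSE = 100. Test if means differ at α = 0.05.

Grand mean = 77.0. SS_between = 1820.0, MS_between = 606.67. F = 6.067, F_crit ≈ 2.866. Reject H₀.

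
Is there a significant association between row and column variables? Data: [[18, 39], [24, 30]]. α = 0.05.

χ² = 1.951. df = 1, critical = 3.841. Fail to reject H₀. No evidence of dependence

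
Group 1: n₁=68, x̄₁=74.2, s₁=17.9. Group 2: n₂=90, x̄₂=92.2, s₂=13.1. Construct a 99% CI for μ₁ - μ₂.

Difference = -18.0. SE = √(17.9²/68 + 13.1²/90) = 2.573. CI = (-24.63, -11.37)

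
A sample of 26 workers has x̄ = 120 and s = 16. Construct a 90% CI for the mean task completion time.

CI = x̄ ± t*(s/√n) = 120 ± 1.708(16/√26) = (114.64, 125.36)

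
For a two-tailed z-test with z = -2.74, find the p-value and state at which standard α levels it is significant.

p = 2·P(Z > |-2.74|) = 2·(1 - Φ(2.74)) ≈ 0.0061. Significant at α = 0.1; Significant at α = 0.05; Significant at α = 0.01.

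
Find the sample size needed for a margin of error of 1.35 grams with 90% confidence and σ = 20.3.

n = (z*σ/E)² = (1.645×20.3/1.35)² = 611.9 → n = 612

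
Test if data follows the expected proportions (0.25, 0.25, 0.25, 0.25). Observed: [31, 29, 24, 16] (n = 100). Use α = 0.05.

Expected: [25.0, 25.0, 25.0, 25.0]. χ² = 5.36. df = 3, critical = 7.815. Fail to reject H₀.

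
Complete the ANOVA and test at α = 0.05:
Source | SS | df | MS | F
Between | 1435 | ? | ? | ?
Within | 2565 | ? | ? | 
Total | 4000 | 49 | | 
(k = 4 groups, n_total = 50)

df_between = 3, df_within = 46. MS_between = 478.33, MS_within = 55.76. F = 8.578, F_crit ≈ 2.807. Reject H₀.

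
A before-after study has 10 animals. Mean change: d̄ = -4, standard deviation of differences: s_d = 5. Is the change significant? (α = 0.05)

t = d̄/(s_d/√n) = -4/(5/√10) = -2.53. df = 9, critical t = ±2.262. Reject H₀.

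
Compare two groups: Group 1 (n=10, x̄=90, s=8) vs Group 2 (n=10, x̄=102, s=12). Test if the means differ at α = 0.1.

Pooled sp = 10.2. t = -2.631, df = 18. Critical t = ±1.734. Reject H₀.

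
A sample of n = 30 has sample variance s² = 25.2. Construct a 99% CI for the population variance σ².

df = 29. χ²_{0.005} = 52.336, χ²_{0.995} = 13.121. CI for σ² = ((n-1)s²/χ²_{α/2}, (n-1)s²/χ²_{1-α/2}) = (29·25.2/52.336, 29·25.2/13.121) = (13.96, 55.7)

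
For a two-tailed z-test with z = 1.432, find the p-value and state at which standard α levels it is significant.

p = 2·P(Z > |1.432|) = 2·(1 - Φ(1.432)) ≈ 0.1521. Not significant at any standard level.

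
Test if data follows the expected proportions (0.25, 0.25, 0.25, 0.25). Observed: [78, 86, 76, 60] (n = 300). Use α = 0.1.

Expected: [75.0, 75.0, 75.0, 75.0]. χ² = 4.747. df = 3, critical = 6.251. Fail to reject H₀.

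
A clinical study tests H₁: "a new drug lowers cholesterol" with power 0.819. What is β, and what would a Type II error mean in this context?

β = 1 - power = 1 - 0.819 = 0.181. A Type II error is failing to reject H₀ when H₀ is false (false negative) — here, failing to conclude that a new drug lowers cholesterol when in fact it is true. Consequence: shelving an effective drug — patients miss out on a treatment that would have helped.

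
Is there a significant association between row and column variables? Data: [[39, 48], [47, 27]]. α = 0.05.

χ² = 5.611. df = 1, critical = 3.841. Reject H₀. Variables are dependent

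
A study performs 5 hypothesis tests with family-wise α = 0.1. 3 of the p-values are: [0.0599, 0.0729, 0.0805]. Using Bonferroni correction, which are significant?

Bonferroni α = 0.1/5 = 0.02. None of the given p-values are significant.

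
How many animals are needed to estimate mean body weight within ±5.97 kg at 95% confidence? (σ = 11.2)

n = (z*σ/E)² = (1.96×11.2/5.97)² = 13.5 → n = 14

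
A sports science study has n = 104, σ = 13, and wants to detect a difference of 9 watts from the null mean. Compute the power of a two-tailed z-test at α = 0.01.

SE = σ/√n = 13/√104 = 1.275. Non-centrality λ = d/SE = 9/1.275 = 7.06. Power ≈ Φ(λ - z_{α/2}) = Φ(7.06 - 2.576) = Φ(4.484) = 1.0.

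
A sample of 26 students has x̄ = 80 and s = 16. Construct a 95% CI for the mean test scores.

CI = x̄ ± t*(s/√n) = 80 ± 2.06(16/√26) = (73.54, 86.46)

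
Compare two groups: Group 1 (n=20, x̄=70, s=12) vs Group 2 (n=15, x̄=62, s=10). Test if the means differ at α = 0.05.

Pooled sp = 11.2. t = 2.092, df = 33. Critical t = ±2.035. Reject H₀.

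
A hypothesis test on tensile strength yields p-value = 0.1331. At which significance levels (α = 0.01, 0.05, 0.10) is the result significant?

p = 0.1331. Not significant at any of the given levels.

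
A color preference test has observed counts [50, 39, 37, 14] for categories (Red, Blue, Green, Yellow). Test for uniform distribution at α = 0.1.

Expected = 35 each. χ² = Σ(O-E)²/E = 19.6. df = 3, critical value = 6.251. Reject H₀.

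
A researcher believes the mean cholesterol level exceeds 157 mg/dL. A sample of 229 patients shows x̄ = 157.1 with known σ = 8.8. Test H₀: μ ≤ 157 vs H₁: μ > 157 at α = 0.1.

z = 0.172. Critical value: 1.28. Fail to reject H₀.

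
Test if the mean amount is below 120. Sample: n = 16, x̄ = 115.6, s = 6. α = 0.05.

t = (115.6 - 120)/(6/√16) = -2.933, df = 15. Critical t = -1.753. Reject H₀.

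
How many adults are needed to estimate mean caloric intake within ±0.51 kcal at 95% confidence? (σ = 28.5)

n = (z*σ/E)² = (1.96×28.5/0.51)² = 11996.7 → n = 11997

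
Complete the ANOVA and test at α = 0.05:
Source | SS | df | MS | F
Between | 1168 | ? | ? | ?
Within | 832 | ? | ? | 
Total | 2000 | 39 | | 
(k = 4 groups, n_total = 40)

df_between = 3, df_within = 36. MS_between = 389.33, MS_within = 23.11. F = 16.846, F_crit ≈ 2.866. Reject H₀.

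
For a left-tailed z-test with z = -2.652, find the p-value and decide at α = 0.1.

p = P(Z < -2.652) = Φ(-2.652) ≈ 0.004. Since p < 0.1, reject H₀ (significant) at α = 0.1.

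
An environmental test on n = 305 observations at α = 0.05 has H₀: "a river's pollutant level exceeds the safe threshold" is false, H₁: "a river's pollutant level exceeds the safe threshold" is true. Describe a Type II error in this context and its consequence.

Type II error: failing to reject H₀ when it is false — concluding that a river's pollutant level exceeds the safe threshold is not supported when in fact it is. Consequence: allowing unsafe pollution to continue.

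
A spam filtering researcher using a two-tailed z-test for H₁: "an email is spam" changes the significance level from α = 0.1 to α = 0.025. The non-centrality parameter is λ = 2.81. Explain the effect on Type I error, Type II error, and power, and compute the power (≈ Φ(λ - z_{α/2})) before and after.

Decreasing α from 0.1 to 0.025:
• Type I error rate decreases (α is the Type I rate by definition).
• Critical value moves from z_{α/2} = 1.645 to 2.241, so power = Φ(λ - z_{α/2}) goes from Φ(2.81 - 1.645) = 0.878 to Φ(2.81 - 2.241) = 0.715.
• Type II error rate β = 1 - power therefore increases (0.122 → 0.285).
Appropriate when false positives are costly — here, a legitimate email is sent to the spam folder and the user misses it.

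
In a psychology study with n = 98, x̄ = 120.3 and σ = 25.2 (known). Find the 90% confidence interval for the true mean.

CI = x̄ ± z*(σ/√n) = 120.3 ± 1.645(25.2/√98) = 120.3 ± 4.19 = (116.11, 124.49)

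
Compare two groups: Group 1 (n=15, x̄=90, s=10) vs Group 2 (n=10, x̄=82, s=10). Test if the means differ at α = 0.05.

Pooled sp = 10.0. t = 1.96, df = 23. Critical t = ±2.069. Fail to reject H₀.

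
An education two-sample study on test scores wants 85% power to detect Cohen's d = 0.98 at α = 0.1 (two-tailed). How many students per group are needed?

z_{α/2} = 1.645, z_β = Φ⁻¹(0.85) = 1.036. For large effect (d = 0.98): n per group = 2(z_{α/2} + z_β)²/d² = 2(1.645 + 1.036)²/0.98² = 15.0 → 15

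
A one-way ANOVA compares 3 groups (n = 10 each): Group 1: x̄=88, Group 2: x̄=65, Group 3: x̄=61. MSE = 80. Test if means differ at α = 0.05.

Grand mean = 71.33. SS_between = 4246.67, MS_between = 2123.33. F = 26.542, F_crit ≈ 3.354. Reject H₀.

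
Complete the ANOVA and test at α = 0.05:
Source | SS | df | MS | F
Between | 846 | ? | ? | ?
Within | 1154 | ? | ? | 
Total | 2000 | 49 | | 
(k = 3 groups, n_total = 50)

df_between = 2, df_within = 47. MS_between = 423.0, MS_within = 24.55. F = 17.228, F_crit ≈ 3.195. Reject H₀.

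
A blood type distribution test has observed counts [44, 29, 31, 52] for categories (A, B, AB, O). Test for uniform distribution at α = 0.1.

Expected = 39 each. χ² = Σ(O-E)²/E = 9.179. df = 3, critical value = 6.251. Reject H₀.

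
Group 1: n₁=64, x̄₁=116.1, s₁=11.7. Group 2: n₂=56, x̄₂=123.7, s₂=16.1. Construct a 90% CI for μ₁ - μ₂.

Difference = -7.6. SE = √(11.7²/64 + 16.1²/56) = 2.601. CI = (-11.88, -3.32)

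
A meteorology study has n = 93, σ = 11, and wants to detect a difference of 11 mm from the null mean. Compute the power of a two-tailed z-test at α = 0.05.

SE = σ/√n = 11/√93 = 1.141. Non-centrality λ = d/SE = 11/1.141 = 9.644. Power ≈ Φ(λ - z_{α/2}) = Φ(9.644 - 1.96) = Φ(7.684) = 1.0.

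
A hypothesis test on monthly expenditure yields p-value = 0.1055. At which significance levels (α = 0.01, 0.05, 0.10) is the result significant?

p = 0.1055. Not significant at any of the given levels.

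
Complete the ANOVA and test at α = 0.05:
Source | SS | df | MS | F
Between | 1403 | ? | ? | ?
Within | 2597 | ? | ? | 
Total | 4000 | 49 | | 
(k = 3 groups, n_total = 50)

df_between = 2, df_within = 47. MS_between = 701.5, MS_within = 55.26. F = 12.696, F_crit ≈ 3.195. Reject H₀.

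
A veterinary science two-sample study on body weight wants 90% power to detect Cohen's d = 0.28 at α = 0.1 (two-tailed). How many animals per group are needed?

z_{α/2} = 1.645, z_β = Φ⁻¹(0.9) = 1.282. For small effect (d = 0.28): n per group = 2(z_{α/2} + z_β)²/d² = 2(1.645 + 1.282)²/0.28² = 218.6 → 219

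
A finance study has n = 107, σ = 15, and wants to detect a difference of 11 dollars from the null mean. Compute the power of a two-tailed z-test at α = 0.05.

SE = σ/√n = 15/√107 = 1.45. Non-centrality λ = d/SE = 11/1.45 = 7.586. Power ≈ Φ(λ - z_{α/2}) = Φ(7.586 - 1.96) = Φ(5.626) = 1.0.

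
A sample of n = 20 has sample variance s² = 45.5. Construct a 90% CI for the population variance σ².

df = 19. χ²_{0.05} = 30.144, χ²_{0.95} = 10.117. CI for σ² = ((n-1)s²/χ²_{α/2}, (n-1)s²/χ²_{1-α/2}) = (19·45.5/30.144, 19·45.5/10.117) = (28.68, 85.45)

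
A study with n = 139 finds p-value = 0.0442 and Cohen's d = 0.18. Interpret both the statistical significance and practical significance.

Statistically significant (p = 0.0442 < 0.05). Cohen's d = 0.18 indicates a very small effect size. Both statistical and practical significance should be considered.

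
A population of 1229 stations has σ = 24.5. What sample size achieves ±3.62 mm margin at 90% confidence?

Without FPC: n₀ = (1.645×24.5/3.62)² = 123.95. With FPC: n = n₀N/(n₀+N-1) = 112.7 → n = 113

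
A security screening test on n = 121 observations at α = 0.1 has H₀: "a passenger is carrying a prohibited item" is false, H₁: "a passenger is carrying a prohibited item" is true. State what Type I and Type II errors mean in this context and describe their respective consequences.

Type I (false positive): concluding that a passenger is carrying a prohibited item when it is not — detaining an innocent passenger — delay and inconvenience. Type II (false negative): failing to conclude that a passenger is carrying a prohibited item when it is — letting a prohibited item through — security breach. Which is costlier depends on domain priorities and is a judgement call rather than a statistical fact.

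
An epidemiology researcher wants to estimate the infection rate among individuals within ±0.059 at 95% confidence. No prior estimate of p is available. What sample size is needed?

Conservative approach: use p = 0.5 (maximizes p(1-p) = 0.25). n = z²(0.25)/E² = 1.96²×0.25/0.059² = 275.9 → n = 276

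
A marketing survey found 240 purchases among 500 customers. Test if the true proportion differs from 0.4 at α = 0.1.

p̂ = 0.48, p₀ = 0.4. z = (p̂ - p₀)/√(p₀(1-p₀)/n) = 3.651. Critical: ±1.645. Reject H₀.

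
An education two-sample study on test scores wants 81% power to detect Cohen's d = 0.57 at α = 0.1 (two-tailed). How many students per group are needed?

z_{α/2} = 1.645, z_β = Φ⁻¹(0.81) = 0.878. For medium effect (d = 0.57): n per group = 2(z_{α/2} + z_β)²/d² = 2(1.645 + 0.878)²/0.57² = 39.2 → 40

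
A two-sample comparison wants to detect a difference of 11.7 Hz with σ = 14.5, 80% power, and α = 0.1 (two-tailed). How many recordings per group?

n per group = 2(z_α/2 + z_β)²σ²/d² = 2×(1.645 + 0.84)²×14.5²/11.7² = 19.0 → n = 19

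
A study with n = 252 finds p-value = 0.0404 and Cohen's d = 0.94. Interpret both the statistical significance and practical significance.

Statistically significant (p = 0.0404 < 0.05). Cohen's d = 0.94 indicates a large effect size. Both statistical and practical significance should be considered.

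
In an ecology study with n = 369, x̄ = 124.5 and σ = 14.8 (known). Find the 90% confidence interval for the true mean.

CI = x̄ ± z*(σ/√n) = 124.5 ± 1.645(14.8/√369) = 124.5 ± 1.27 = (123.23, 125.77)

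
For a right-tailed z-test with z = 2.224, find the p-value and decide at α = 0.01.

p = P(Z > 2.224) = 1 - Φ(2.224) ≈ 0.0131. Since p ≥ 0.01, fail to reject H₀ (not significant) at α = 0.01.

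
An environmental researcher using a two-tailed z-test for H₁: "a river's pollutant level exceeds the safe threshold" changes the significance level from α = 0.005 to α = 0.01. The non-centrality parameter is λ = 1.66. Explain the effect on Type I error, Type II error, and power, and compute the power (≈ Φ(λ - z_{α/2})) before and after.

Increasing α from 0.005 to 0.01:
• Type I error rate increases (α is the Type I rate by definition).
• Critical value moves from z_{α/2} = 2.807 to 2.576, so power = Φ(λ - z_{α/2}) goes from Φ(1.66 - 2.807) = 0.126 to Φ(1.66 - 2.576) = 0.18.
• Type II error rate β = 1 - power therefore decreases (0.874 → 0.82).
Appropriate when false negatives are costly — here, allowing unsafe pollution to continue.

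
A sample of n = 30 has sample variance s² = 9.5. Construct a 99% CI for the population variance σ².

df = 29. χ²_{0.005} = 52.336, χ²_{0.995} = 13.121. CI for σ² = ((n-1)s²/χ²_{α/2}, (n-1)s²/χ²_{1-α/2}) = (29·9.5/52.336, 29·9.5/13.121) = (5.26, 21.0)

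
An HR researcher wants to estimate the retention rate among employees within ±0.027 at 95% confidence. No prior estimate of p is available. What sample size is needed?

Conservative approach: use p = 0.5 (maximizes p(1-p) = 0.25). n = z²(0.25)/E² = 1.96²×0.25/0.027² = 1317.4 → n = 1318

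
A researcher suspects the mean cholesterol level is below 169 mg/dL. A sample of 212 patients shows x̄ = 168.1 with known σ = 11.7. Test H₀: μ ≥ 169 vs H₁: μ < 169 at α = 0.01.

z = -1.12. Critical value: -2.33. Fail to reject H₀.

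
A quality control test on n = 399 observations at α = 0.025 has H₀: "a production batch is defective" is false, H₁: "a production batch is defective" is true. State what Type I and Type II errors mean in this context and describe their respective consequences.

Type I (false positive): concluding that a production batch is defective when it is not — scrapping a good batch — wasted material and cost for no reason. Type II (false negative): failing to conclude that a production batch is defective when it is — shipping a defective batch — faulty products reach customers. Which is costlier depends on domain priorities and is a judgement call rather than a statistical fact.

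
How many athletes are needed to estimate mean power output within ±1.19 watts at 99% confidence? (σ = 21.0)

n = (z*σ/E)² = (2.576×21.0/1.19)² = 2066.5 → n = 2067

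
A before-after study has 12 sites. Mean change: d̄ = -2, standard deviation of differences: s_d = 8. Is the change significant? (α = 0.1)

t = d̄/(s_d/√n) = -2/(8/√12) = -0.866. df = 11, critical t = ±1.796. Fail to reject H₀.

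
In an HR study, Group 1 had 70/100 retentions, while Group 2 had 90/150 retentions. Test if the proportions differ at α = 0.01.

p̂₁ = 0.7, p̂₂ = 0.6, pooled p̂ = 0.64. z = 1.614. Critical: ±2.576. Fail to reject H₀.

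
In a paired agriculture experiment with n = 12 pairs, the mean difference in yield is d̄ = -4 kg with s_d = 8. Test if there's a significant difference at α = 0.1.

t = d̄/(s_d/√n) = -4/(8/√12) = -1.732. df = 11, critical t = ±1.796. Fail to reject H₀.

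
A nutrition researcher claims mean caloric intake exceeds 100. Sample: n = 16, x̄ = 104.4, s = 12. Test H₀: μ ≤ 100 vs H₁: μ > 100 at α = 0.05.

t = (104.4 - 100)/(12/√16) = 1.467, df = 15. Critical t = 1.753. Fail to reject H₀.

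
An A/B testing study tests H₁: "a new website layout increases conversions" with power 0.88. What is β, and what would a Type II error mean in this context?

β = 1 - power = 1 - 0.88 = 0.12. A Type II error is failing to reject H₀ when H₀ is false (false negative) — here, failing to conclude that a new website layout increases conversions when in fact it is true. Consequence: discarding a layout that would have improved conversions — lost revenue.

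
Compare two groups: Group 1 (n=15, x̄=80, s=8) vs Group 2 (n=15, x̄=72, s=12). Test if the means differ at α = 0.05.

Pooled sp = 10.2. t = 2.148, df = 28. Critical t = ±2.048. Reject H₀.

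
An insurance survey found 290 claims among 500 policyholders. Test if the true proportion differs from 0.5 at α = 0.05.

p̂ = 0.58, p₀ = 0.5. z = (p̂ - p₀)/√(p₀(1-p₀)/n) = 3.578. Critical: ±1.96. Reject H₀.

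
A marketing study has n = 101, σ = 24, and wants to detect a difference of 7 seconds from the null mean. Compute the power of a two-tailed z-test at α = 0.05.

SE = σ/√n = 24/√101 = 2.388. Non-centrality λ = d/SE = 7/2.388 = 2.931. Power ≈ Φ(λ - z_{α/2}) = Φ(2.931 - 1.96) = Φ(0.971) = 0.834.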